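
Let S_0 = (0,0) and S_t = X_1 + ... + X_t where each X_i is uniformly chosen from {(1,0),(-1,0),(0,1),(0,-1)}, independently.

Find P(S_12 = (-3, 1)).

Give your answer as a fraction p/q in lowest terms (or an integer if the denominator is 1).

Answer: 49005/2097152

Derivation:
Let h be the number of horizontal steps (so 12-h are vertical). To end at (-3,1) need (h-3)/2 right-steps and ((12-h)+1)/2 up-steps.
Sum over h with 3 ≤ h ≤ 11, h ≡ 1 (mod 2), 12-h ≡ 1 (mod 2):
h=3: C(12,3)·C(3,0)·C(9,5) = 220·1·126 = 27720
h=5: C(12,5)·C(5,1)·C(7,4) = 792·5·35 = 138600
h=7: C(12,7)·C(7,2)·C(5,3) = 792·21·10 = 166320
h=9: C(12,9)·C(9,3)·C(3,2) = 220·84·3 = 55440
h=11: C(12,11)·C(11,4)·C(1,1) = 12·330·1 = 3960
Total favorable: 392040
Total paths: 4^12 = 16777216
P = 392040/16777216 = 49005/2097152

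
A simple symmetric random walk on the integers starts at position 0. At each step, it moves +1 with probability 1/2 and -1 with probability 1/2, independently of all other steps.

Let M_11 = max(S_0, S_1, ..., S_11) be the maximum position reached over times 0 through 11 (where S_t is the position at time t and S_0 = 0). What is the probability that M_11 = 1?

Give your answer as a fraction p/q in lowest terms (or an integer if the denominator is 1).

Let M_11 = max(S_0,...,S_11). Use the reflection principle: for j ≥ 1, #{paths with M_11 ≥ j} = #{S_11 ≥ j} + #{S_11 ≥ j+1}.
By reflection, #{M_11 ≥ 1} = #{S_11 ≥ 1} + #{S_11 ≥ 2} = 1024 + 562 = 1586.
#{M_11 ≥ 2} = #{S_11 ≥ 2} + #{S_11 ≥ 3} = 562 + 562 = 1124.
#{M_11 = 1} = 1586 - 1124 = 462.
P(M_11 = 1) = 462/2048 = 231/1024

Answer: 231/1024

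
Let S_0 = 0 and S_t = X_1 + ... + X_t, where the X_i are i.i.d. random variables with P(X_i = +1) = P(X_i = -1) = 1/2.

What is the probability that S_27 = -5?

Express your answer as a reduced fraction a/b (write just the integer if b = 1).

To reach position -5 after 27 steps: need 11 steps of +1 and 16 of -1.
Favorable paths: C(27,11) = 13037895
Total paths: 2^27 = 134217728
P = 13037895/134217728 = 13037895/134217728

Answer: 13037895/134217728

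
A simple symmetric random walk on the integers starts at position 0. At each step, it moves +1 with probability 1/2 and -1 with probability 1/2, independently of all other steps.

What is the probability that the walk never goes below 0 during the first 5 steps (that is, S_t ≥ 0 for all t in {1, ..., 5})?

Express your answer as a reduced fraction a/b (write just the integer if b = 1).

Let f(t,s) = #length-t paths at position s with S_1..S_t all ≥ 0.
f(t,s) = f(t-1,s-1) + f(t-1,s+1) for s ≥ 0; f(t,s) = 0 for s < 0.
t=0: f(0,0)=1
t=1: f(1,1)=1
t=2: f(2,0)=1 f(2,2)=1
t=3: f(3,1)=2 f(3,3)=1
t=4: f(4,0)=2 f(4,2)=3 f(4,4)=1
t=5: f(5,1)=5 f(5,3)=4 f(5,5)=1
Σ_s f(5,s) = 10
P = 10/32 = 5/16

Answer: 5/16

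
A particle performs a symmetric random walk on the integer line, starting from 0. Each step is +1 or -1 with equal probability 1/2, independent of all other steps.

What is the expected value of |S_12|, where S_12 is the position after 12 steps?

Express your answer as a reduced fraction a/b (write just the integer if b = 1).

S_12 takes values m ≡ 0 (mod 2) with |m| ≤ 12; P(S_12=m) = C(12,(12+m)/2)/2^12.
Total paths: 2^12 = 4096
Distribution: P(S=-12)=1/4096, P(S=-10)=12/4096, P(S=-8)=66/4096, P(S=-6)=220/4096, P(S=-4)=495/4096, P(S=-2)=792/4096, P(S=0)=924/4096, P(S=2)=792/4096, P(S=4)=495/4096, P(S=6)=220/4096, P(S=8)=66/4096, P(S=10)=12/4096, P(S=12)=1/4096
E[|S_12|] = Σ_m |m|·P(S_12=m) = 11088/4096 = 693/256

Answer: 693/256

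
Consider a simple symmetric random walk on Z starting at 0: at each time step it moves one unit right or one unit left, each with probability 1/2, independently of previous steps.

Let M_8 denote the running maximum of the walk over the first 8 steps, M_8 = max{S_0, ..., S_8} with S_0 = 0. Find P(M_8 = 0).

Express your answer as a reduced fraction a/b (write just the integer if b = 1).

Let M_8 = max(S_0,...,S_8). Use the reflection principle: for j ≥ 1, #{paths with M_8 ≥ j} = #{S_8 ≥ j} + #{S_8 ≥ j+1}.
P(M_8 ≥ 0) = 1 since S_0 = 0, so #{M_8 ≥ 0} = 256.
#{M_8 ≥ 1} = #{S_8 ≥ 1} + #{S_8 ≥ 2} = 93 + 93 = 186.
#{M_8 = 0} = 256 - 186 = 70.
P(M_8 = 0) = 70/256 = 35/128

Answer: 35/128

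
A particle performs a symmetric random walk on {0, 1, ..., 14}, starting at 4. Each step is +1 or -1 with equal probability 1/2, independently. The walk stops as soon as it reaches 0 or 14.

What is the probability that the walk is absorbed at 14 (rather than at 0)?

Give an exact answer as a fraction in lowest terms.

Answer: 2/7

Derivation:
Symmetric walk (p = 1/2): the harmonic-function argument gives P(hit 14 before 0 | start at 4) = a/N.
P = 4/14 = 2/7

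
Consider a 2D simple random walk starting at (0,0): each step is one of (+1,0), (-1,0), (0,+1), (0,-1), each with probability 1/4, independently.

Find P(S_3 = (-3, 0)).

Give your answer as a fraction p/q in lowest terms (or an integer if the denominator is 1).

Answer: 1/64

Derivation:
Let h be the number of horizontal steps (so 3-h are vertical). To end at (-3,0) need (h-3)/2 right-steps and ((3-h)+0)/2 up-steps.
Sum over h with 3 ≤ h ≤ 3, h ≡ 1 (mod 2), 3-h ≡ 0 (mod 2):
h=3: C(3,3)·C(3,0)·C(0,0) = 1·1·1 = 1
Total favorable: 1
Total paths: 4^3 = 64
P = 1/64 = 1/64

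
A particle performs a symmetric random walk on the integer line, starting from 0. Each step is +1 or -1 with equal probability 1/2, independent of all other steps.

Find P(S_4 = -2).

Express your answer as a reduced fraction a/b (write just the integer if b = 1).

To reach position -2 after 4 steps: need 1 step of +1 and 3 of -1.
Favorable paths: C(4,1) = 4
Total paths: 2^4 = 16
P = 4/16 = 1/4

Answer: 1/4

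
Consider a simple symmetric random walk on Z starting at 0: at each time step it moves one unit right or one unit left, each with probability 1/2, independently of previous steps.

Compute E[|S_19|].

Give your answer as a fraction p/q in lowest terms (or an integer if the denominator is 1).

Answer: 230945/65536

Derivation:
S_19 takes values m ≡ 1 (mod 2) with |m| ≤ 19; P(S_19=m) = C(19,(19+m)/2)/2^19.
Total paths: 2^19 = 524288
Distribution: P(S=-19)=1/524288, P(S=-17)=19/524288, P(S=-15)=171/524288, P(S=-13)=969/524288, P(S=-11)=3876/524288, P(S=-9)=11628/524288, P(S=-7)=27132/524288, P(S=-5)=50388/524288, P(S=-3)=75582/524288, P(S=-1)=92378/524288, P(S=1)=92378/524288, P(S=3)=75582/524288, P(S=5)=50388/524288, P(S=7)=27132/524288, P(S=9)=11628/524288, P(S=11)=3876/524288, P(S=13)=969/524288, P(S=15)=171/524288, P(S=17)=19/524288, P(S=19)=1/524288
E[|S_19|] = Σ_m |m|·P(S_19=m) = 1847560/524288 = 230945/65536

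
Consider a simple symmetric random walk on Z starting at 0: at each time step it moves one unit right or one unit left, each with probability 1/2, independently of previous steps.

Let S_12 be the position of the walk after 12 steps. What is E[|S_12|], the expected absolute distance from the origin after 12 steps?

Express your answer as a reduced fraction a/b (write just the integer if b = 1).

S_12 takes values m ≡ 0 (mod 2) with |m| ≤ 12; P(S_12=m) = C(12,(12+m)/2)/2^12.
Total paths: 2^12 = 4096
Distribution: P(S=-12)=1/4096, P(S=-10)=12/4096, P(S=-8)=66/4096, P(S=-6)=220/4096, P(S=-4)=495/4096, P(S=-2)=792/4096, P(S=0)=924/4096, P(S=2)=792/4096, P(S=4)=495/4096, P(S=6)=220/4096, P(S=8)=66/4096, P(S=10)=12/4096, P(S=12)=1/4096
E[|S_12|] = Σ_m |m|·P(S_12=m) = 11088/4096 = 693/256

Answer: 693/256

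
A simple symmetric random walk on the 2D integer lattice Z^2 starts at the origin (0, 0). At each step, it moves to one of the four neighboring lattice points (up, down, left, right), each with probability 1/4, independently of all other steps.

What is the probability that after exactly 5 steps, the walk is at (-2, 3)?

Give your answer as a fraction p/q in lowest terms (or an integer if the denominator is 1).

Answer: 5/512

Derivation:
Let h be the number of horizontal steps (so 5-h are vertical). To end at (-2,3) need (h-2)/2 right-steps and ((5-h)+3)/2 up-steps.
Sum over h with 2 ≤ h ≤ 2, h ≡ 0 (mod 2), 5-h ≡ 1 (mod 2):
h=2: C(5,2)·C(2,0)·C(3,3) = 10·1·1 = 10
Total favorable: 10
Total paths: 4^5 = 1024
P = 10/1024 = 5/512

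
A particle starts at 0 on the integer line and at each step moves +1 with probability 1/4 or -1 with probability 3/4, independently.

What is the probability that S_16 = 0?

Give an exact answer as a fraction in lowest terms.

To be at 0 after 16 steps: need exactly 8 steps of +1 and 8 of -1.
Number of such sequences: C(16,8) = 12870
Each has probability (1/4)^8 · (3/4)^8 = 6561/4294967296
P = 12870 · 6561/4294967296 = 42220035/2147483648

Answer: 42220035/2147483648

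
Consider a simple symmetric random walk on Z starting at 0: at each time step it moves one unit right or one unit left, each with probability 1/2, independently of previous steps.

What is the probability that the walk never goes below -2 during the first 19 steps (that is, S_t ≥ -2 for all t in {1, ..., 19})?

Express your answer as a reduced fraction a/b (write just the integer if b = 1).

Answer: 130169/262144

Derivation:
Let f(t,s) = #length-t paths at position s with S_1..S_t all ≥ -2.
f(t,s) = f(t-1,s-1) + f(t-1,s+1) for s ≥ -2; f(t,s) = 0 for s < -2.
t=0: f(0,0)=1
t=1: f(1,-1)=1 f(1,1)=1
t=2: f(2,-2)=1 f(2,0)=2 f(2,2)=1
t=3: f(3,-1)=3 f(3,1)=3 f(3,3)=1
t=4: f(4,-2)=3 f(4,0)=6 f(4,2)=4 f(4,4)=1
t=5: f(5,-1)=9 f(5,1)=10 f(5,3)=5 f(5,5)=1
t=6: f(6,-2)=9 f(6,0)=19 f(6,2)=15 f(6,4)=6 f(6,6)=1
t=7: f(7,-1)=28 f(7,1)=34 f(7,3)=21 f(7,5)=7 f(7,7)=1
t=8: f(8,-2)=28 f(8,0)=62 f(8,2)=55 f(8,4)=28 f(8,6)=8 f(8,8)=1
t=9: f(9,-1)=90 f(9,1)=117 f(9,3)=83 f(9,5)=36 f(9,7)=9 f(9,9)=1
t=10: f(10,-2)=90 f(10,0)=207 f(10,2)=200 f(10,4)=119 f(10,6)=45 f(10,8)=10 f(10,10)=1
t=11: f(11,-1)=297 f(11,1)=407 f(11,3)=319 f(11,5)=164 f(11,7)=55 f(11,9)=11 f(11,11)=1
t=12: f(12,-2)=297 f(12,0)=704 f(12,2)=726 f(12,4)=483 f(12,6)=219 f(12,8)=66 f(12,10)=12 f(12,12)=1
t=13: f(13,-1)=1001 f(13,1)=1430 f(13,3)=1209 f(13,5)=702 f(13,7)=285 f(13,9)=78 f(13,11)=13 f(13,13)=1
t=14: f(14,-2)=1001 f(14,0)=2431 f(14,2)=2639 f(14,4)=1911 f(14,6)=987 f(14,8)=363 f(14,10)=91 f(14,12)=14 f(14,14)=1
t=15: f(15,-1)=3432 f(15,1)=5070 f(15,3)=4550 f(15,5)=2898 f(15,7)=1350 f(15,9)=454 f(15,11)=105 f(15,13)=15 f(15,15)=1
t=16: f(16,-2)=3432 f(16,0)=8502 f(16,2)=9620 f(16,4)=7448 f(16,6)=4248 f(16,8)=1804 f(16,10)=559 f(16,12)=120 f(16,14)=16 f(16,16)=1
t=17: f(17,-1)=11934 f(17,1)=18122 f(17,3)=17068 f(17,5)=11696 f(17,7)=6052 f(17,9)=2363 f(17,11)=679 f(17,13)=136 f(17,15)=17 f(17,17)=1
t=18: f(18,-2)=11934 f(18,0)=30056 f(18,2)=35190 f(18,4)=28764 f(18,6)=17748 f(18,8)=8415 f(18,10)=3042 f(18,12)=815 f(18,14)=153 f(18,16)=18 f(18,18)=1
t=19: f(19,-1)=41990 f(19,1)=65246 f(19,3)=63954 f(19,5)=46512 f(19,7)=26163 f(19,9)=11457 f(19,11)=3857 f(19,13)=968 f(19,15)=171 f(19,17)=19 f(19,19)=1
Σ_s f(19,s) = 260338
P = 260338/524288 = 130169/262144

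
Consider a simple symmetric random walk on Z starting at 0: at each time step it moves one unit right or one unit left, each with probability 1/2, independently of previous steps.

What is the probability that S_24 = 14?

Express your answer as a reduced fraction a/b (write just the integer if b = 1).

Answer: 5313/2097152

Derivation:
To reach position 14 after 24 steps: need 19 steps of +1 and 5 of -1.
Favorable paths: C(24,19) = 42504
Total paths: 2^24 = 16777216
P = 42504/16777216 = 5313/2097152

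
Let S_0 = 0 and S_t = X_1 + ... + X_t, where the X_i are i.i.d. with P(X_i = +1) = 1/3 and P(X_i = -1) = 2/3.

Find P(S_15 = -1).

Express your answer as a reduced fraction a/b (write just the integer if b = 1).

Answer: 183040/1594323

Derivation:
To reach position -1 after 15 steps: need 7 steps of +1 and 8 steps of -1.
Number of such sequences: C(15,7) = 6435
Each has probability (1/3)^7 · (2/3)^8 = 256/14348907
P = 6435 · 256/14348907 = 183040/1594323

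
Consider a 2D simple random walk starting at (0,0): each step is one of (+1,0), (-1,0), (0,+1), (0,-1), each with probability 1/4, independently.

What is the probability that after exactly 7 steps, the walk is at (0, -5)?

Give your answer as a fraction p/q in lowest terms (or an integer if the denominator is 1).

Let h be the number of horizontal steps (so 7-h are vertical). To end at (0,-5) need (h+0)/2 right-steps and ((7-h)-5)/2 up-steps.
Sum over h with 0 ≤ h ≤ 2, h ≡ 0 (mod 2), 7-h ≡ 1 (mod 2):
h=0: C(7,0)·C(0,0)·C(7,1) = 1·1·7 = 7
h=2: C(7,2)·C(2,1)·C(5,0) = 21·2·1 = 42
Total favorable: 49
Total paths: 4^7 = 16384
P = 49/16384 = 49/16384

Answer: 49/16384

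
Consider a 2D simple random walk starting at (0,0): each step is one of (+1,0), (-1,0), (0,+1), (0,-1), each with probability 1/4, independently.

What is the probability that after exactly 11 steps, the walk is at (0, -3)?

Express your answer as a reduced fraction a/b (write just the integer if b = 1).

Let h be the number of horizontal steps (so 11-h are vertical). To end at (0,-3) need (h+0)/2 right-steps and ((11-h)-3)/2 up-steps.
Sum over h with 0 ≤ h ≤ 8, h ≡ 0 (mod 2), 11-h ≡ 1 (mod 2):
h=0: C(11,0)·C(0,0)·C(11,4) = 1·1·330 = 330
h=2: C(11,2)·C(2,1)·C(9,3) = 55·2·84 = 9240
h=4: C(11,4)·C(4,2)·C(7,2) = 330·6·21 = 41580
h=6: C(11,6)·C(6,3)·C(5,1) = 462·20·5 = 46200
h=8: C(11,8)·C(8,4)·C(3,0) = 165·70·1 = 11550
Total favorable: 108900
Total paths: 4^11 = 4194304
P = 108900/4194304 = 27225/1048576

Answer: 27225/1048576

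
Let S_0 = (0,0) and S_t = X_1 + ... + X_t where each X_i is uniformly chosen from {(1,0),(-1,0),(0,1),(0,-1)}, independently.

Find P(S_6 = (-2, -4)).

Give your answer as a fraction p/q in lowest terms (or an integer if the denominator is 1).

Let h be the number of horizontal steps (so 6-h are vertical). To end at (-2,-4) need (h-2)/2 right-steps and ((6-h)-4)/2 up-steps.
Sum over h with 2 ≤ h ≤ 2, h ≡ 0 (mod 2), 6-h ≡ 0 (mod 2):
h=2: C(6,2)·C(2,0)·C(4,0) = 15·1·1 = 15
Total favorable: 15
Total paths: 4^6 = 4096
P = 15/4096 = 15/4096

Answer: 15/4096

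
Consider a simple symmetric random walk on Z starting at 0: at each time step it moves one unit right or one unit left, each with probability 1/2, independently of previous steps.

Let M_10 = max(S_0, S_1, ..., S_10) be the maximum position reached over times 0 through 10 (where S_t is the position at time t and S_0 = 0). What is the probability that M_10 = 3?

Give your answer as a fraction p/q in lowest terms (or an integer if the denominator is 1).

Let M_10 = max(S_0,...,S_10). Use the reflection principle: for j ≥ 1, #{paths with M_10 ≥ j} = #{S_10 ≥ j} + #{S_10 ≥ j+1}.
By reflection, #{M_10 ≥ 3} = #{S_10 ≥ 3} + #{S_10 ≥ 4} = 176 + 176 = 352.
#{M_10 ≥ 4} = #{S_10 ≥ 4} + #{S_10 ≥ 5} = 176 + 56 = 232.
#{M_10 = 3} = 352 - 232 = 120.
P(M_10 = 3) = 120/1024 = 15/128

Answer: 15/128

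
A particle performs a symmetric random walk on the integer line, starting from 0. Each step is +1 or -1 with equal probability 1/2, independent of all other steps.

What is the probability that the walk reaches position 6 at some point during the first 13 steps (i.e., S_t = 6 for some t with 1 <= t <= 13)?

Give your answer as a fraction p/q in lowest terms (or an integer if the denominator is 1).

Answer: 189/2048

Derivation:
Count via complement. Let g(t,s) = #length-t paths at position s with S_1..S_t all ≠ 6.
g(t,s) = g(t-1,s-1) + g(t-1,s+1) for s ≠ 6; g(t,6) = 0.
t=0: g(0,0)=1
t=1: g(1,-1)=1 g(1,1)=1
t=2: g(2,-2)=1 g(2,0)=2 g(2,2)=1
t=3: g(3,-3)=1 g(3,-1)=3 g(3,1)=3 g(3,3)=1
t=4: g(4,-4)=1 g(4,-2)=4 g(4,0)=6 g(4,2)=4 g(4,4)=1
t=5: g(5,-5)=1 g(5,-3)=5 g(5,-1)=10 g(5,1)=10 g(5,3)=5 g(5,5)=1
t=6: g(6,-6)=1 g(6,-4)=6 g(6,-2)=15 g(6,0)=20 g(6,2)=15 g(6,4)=6
t=7: g(7,-7)=1 g(7,-5)=7 g(7,-3)=21 g(7,-1)=35 g(7,1)=35 g(7,3)=21 g(7,5)=6
t=8: g(8,-8)=1 g(8,-6)=8 g(8,-4)=28 g(8,-2)=56 g(8,0)=70 g(8,2)=56 g(8,4)=27
t=9: g(9,-9)=1 g(9,-7)=9 g(9,-5)=36 g(9,-3)=84 g(9,-1)=126 g(9,1)=126 g(9,3)=83 g(9,5)=27
t=10: g(10,-10)=1 g(10,-8)=10 g(10,-6)=45 g(10,-4)=120 g(10,-2)=210 g(10,0)=252 g(10,2)=209 g(10,4)=110
t=11: g(11,-11)=1 g(11,-9)=11 g(11,-7)=55 g(11,-5)=165 g(11,-3)=330 g(11,-1)=462 g(11,1)=461 g(11,3)=319 g(11,5)=110
t=12: g(12,-12)=1 g(12,-10)=12 g(12,-8)=66 g(12,-6)=220 g(12,-4)=495 g(12,-2)=792 g(12,0)=923 g(12,2)=780 g(12,4)=429
t=13: g(13,-13)=1 g(13,-11)=13 g(13,-9)=78 g(13,-7)=286 g(13,-5)=715 g(13,-3)=1287 g(13,-1)=1715 g(13,1)=1703 g(13,3)=1209 g(13,5)=429
Paths never hitting 6: Σ_s g(13,s) = 7436
Paths hitting 6: 2^13 - 7436 = 756
P = 756/8192 = 189/2048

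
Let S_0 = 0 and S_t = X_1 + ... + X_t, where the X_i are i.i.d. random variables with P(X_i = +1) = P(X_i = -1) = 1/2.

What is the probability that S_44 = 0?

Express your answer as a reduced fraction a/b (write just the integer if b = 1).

To return to 0 after 44 steps: need exactly 22 steps of +1 and 22 of -1.
Favorable paths: C(44,22) = 2104098963720
Total paths: 2^44 = 17592186044416
P = 2104098963720/17592186044416 = 263012370465/2199023255552

Answer: 263012370465/2199023255552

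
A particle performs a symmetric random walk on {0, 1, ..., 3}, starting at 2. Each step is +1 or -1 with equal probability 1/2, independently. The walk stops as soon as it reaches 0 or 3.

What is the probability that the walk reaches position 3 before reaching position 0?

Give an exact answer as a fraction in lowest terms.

Symmetric walk (p = 1/2): the harmonic-function argument gives P(hit 3 before 0 | start at 2) = a/N.
P = 2/3 = 2/3

Answer: 2/3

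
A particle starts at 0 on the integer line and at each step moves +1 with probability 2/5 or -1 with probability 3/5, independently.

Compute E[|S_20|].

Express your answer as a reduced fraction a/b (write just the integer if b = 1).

S_20 takes values m ≡ 0 (mod 2) with |m| ≤ 20; P(S_20=m) = C(20,(20+m)/2) · (2/5)^((20+m)/2) · (3/5)^((20-m)/2).
Distribution: P(S=-20)=3486784401/95367431640625, P(S=-18)=9298091736/19073486328125, P(S=-16)=58887914328/19073486328125, P(S=-14)=235551657312/19073486328125, P(S=-12)=667396362384/19073486328125, P(S=-10)=7118894532096/95367431640625, P(S=-8)=2372964844032/19073486328125, P(S=-6)=3163953125376/19073486328125, P(S=-4)=3427615885824/19073486328125, P(S=-2)=3046769676288/19073486328125, P(S=0)=11171488813056/95367431640625, P(S=2)=1354119856128/19073486328125, P(S=4)=677059928064/19073486328125, P(S=6)=277768175616/19073486328125, P(S=8)=92589391872/19073486328125, P(S=10)=123452522496/95367431640625, P(S=12)=5143855104/19073486328125, P(S=14)=806879232/19073486328125, P(S=16)=89653248/19073486328125, P(S=18)=6291456/19073486328125, P(S=20)=1048576/95367431640625
E[|S_20|] = Σ_m |m|·P(S_20=m) = 92584511554804/19073486328125

Answer: 92584511554804/19073486328125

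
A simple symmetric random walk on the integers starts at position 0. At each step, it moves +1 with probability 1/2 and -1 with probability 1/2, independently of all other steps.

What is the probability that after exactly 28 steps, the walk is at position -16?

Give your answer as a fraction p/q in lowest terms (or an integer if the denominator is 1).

Answer: 94185/67108864

Derivation:
To reach position -16 after 28 steps: need 6 steps of +1 and 22 of -1.
Favorable paths: C(28,6) = 376740
Total paths: 2^28 = 268435456
P = 376740/268435456 = 94185/67108864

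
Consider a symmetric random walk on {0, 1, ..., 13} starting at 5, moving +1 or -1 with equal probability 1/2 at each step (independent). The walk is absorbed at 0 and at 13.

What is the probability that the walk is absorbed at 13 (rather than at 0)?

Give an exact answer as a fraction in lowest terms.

Answer: 5/13

Derivation:
Symmetric walk (p = 1/2): the harmonic-function argument gives P(hit 13 before 0 | start at 5) = a/N.
P = 5/13 = 5/13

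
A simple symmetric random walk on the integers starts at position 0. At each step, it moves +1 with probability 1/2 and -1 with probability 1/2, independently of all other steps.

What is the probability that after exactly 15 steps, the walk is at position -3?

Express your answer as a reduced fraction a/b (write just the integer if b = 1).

To reach position -3 after 15 steps: need 6 steps of +1 and 9 of -1.
Favorable paths: C(15,6) = 5005
Total paths: 2^15 = 32768
P = 5005/32768 = 5005/32768

Answer: 5005/32768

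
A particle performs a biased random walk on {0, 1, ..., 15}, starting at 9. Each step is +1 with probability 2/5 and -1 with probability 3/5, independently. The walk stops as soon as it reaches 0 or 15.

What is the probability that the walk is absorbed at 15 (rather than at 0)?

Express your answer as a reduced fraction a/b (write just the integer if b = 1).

Biased walk: p = 2/5, q = 3/5, r = q/p = 3/2
Gambler's ruin: P(hit 15 before 0 | start at 9) = (1 - r^a)/(1 - r^N)
r^9 = 19683/512; r^15 = 14348907/32768
P = (1 - 19683/512) / (1 - 14348907/32768) = -19171/512 / -14316139/32768 = 64576/753481

Answer: 64576/753481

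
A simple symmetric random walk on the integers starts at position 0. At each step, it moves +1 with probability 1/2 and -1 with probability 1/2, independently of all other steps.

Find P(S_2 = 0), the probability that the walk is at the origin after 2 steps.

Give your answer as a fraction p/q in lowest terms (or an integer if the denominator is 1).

Answer: 1/2

Derivation:
To return to 0 after 2 steps: need exactly 1 step of +1 and 1 of -1.
Favorable paths: C(2,1) = 2
Total paths: 2^2 = 4
P = 2/4 = 1/2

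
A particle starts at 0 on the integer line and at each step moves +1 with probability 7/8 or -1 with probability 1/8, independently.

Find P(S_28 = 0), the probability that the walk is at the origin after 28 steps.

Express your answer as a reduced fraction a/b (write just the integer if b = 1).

Answer: 3401000465531774175/2417851639229258349412352

Derivation:
To be at 0 after 28 steps: need exactly 14 steps of +1 and 14 of -1.
Number of such sequences: C(28,14) = 40116600
Each has probability (7/8)^14 · (1/8)^14 = 678223072849/19342813113834066795298816
P = 40116600 · 678223072849/19342813113834066795298816 = 3401000465531774175/2417851639229258349412352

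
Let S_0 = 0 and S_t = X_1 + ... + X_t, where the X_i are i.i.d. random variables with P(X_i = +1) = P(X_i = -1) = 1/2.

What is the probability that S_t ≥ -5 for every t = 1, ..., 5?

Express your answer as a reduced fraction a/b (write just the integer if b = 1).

Let f(t,s) = #length-t paths at position s with S_1..S_t all ≥ -5.
f(t,s) = f(t-1,s-1) + f(t-1,s+1) for s ≥ -5; f(t,s) = 0 for s < -5.
t=0: f(0,0)=1
t=1: f(1,-1)=1 f(1,1)=1
t=2: f(2,-2)=1 f(2,0)=2 f(2,2)=1
t=3: f(3,-3)=1 f(3,-1)=3 f(3,1)=3 f(3,3)=1
t=4: f(4,-4)=1 f(4,-2)=4 f(4,0)=6 f(4,2)=4 f(4,4)=1
t=5: f(5,-5)=1 f(5,-3)=5 f(5,-1)=10 f(5,1)=10 f(5,3)=5 f(5,5)=1
Σ_s f(5,s) = 32
P = 32/32 = 1

Answer: 1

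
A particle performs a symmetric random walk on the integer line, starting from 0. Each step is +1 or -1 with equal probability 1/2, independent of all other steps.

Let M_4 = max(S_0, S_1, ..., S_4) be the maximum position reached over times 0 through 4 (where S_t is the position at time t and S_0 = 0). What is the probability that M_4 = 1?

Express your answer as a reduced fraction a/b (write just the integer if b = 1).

Let M_4 = max(S_0,...,S_4). Use the reflection principle: for j ≥ 1, #{paths with M_4 ≥ j} = #{S_4 ≥ j} + #{S_4 ≥ j+1}.
By reflection, #{M_4 ≥ 1} = #{S_4 ≥ 1} + #{S_4 ≥ 2} = 5 + 5 = 10.
#{M_4 ≥ 2} = #{S_4 ≥ 2} + #{S_4 ≥ 3} = 5 + 1 = 6.
#{M_4 = 1} = 10 - 6 = 4.
P(M_4 = 1) = 4/16 = 1/4

Answer: 1/4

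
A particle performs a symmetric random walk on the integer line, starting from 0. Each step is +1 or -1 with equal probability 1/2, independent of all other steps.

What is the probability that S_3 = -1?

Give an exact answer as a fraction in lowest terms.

Answer: 3/8

Derivation:
To reach position -1 after 3 steps: need 1 step of +1 and 2 of -1.
Favorable paths: C(3,1) = 3
Total paths: 2^3 = 8
P = 3/8 = 3/8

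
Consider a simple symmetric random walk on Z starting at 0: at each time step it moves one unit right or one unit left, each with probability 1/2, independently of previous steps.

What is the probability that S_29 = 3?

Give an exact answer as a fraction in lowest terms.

Answer: 67863915/536870912

Derivation:
To reach position 3 after 29 steps: need 16 steps of +1 and 13 of -1.
Favorable paths: C(29,16) = 67863915
Total paths: 2^29 = 536870912
P = 67863915/536870912 = 67863915/536870912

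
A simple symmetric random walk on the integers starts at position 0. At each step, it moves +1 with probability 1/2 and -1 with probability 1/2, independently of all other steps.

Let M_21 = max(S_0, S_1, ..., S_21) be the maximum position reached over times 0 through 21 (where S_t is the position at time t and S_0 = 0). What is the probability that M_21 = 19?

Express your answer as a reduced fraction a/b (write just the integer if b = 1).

Let M_21 = max(S_0,...,S_21). Use the reflection principle: for j ≥ 1, #{paths with M_21 ≥ j} = #{S_21 ≥ j} + #{S_21 ≥ j+1}.
By reflection, #{M_21 ≥ 19} = #{S_21 ≥ 19} + #{S_21 ≥ 20} = 22 + 1 = 23.
#{M_21 ≥ 20} = #{S_21 ≥ 20} + #{S_21 ≥ 21} = 1 + 1 = 2.
#{M_21 = 19} = 23 - 2 = 21.
P(M_21 = 19) = 21/2097152 = 21/2097152

Answer: 21/2097152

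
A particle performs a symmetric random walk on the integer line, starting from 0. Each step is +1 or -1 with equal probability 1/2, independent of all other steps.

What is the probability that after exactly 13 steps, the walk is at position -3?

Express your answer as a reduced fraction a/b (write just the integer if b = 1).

Answer: 1287/8192

Derivation:
To reach position -3 after 13 steps: need 5 steps of +1 and 8 of -1.
Favorable paths: C(13,5) = 1287
Total paths: 2^13 = 8192
P = 1287/8192 = 1287/8192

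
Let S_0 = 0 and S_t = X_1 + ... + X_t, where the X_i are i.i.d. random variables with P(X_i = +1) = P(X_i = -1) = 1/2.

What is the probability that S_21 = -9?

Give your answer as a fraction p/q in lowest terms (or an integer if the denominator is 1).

To reach position -9 after 21 steps: need 6 steps of +1 and 15 of -1.
Favorable paths: C(21,6) = 54264
Total paths: 2^21 = 2097152
P = 54264/2097152 = 6783/262144

Answer: 6783/262144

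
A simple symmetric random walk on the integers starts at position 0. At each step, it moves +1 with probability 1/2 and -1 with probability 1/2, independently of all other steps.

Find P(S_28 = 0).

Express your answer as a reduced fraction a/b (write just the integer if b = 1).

Answer: 5014575/33554432

Derivation:
To reach position 0 after 28 steps: need 14 steps of +1 and 14 of -1.
Favorable paths: C(28,14) = 40116600
Total paths: 2^28 = 268435456
P = 40116600/268435456 = 5014575/33554432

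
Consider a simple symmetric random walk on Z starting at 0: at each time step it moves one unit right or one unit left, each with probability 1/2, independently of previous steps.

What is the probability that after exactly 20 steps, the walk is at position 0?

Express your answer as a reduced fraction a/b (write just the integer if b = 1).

To return to 0 after 20 steps: need exactly 10 steps of +1 and 10 of -1.
Favorable paths: C(20,10) = 184756
Total paths: 2^20 = 1048576
P = 184756/1048576 = 46189/262144

Answer: 46189/262144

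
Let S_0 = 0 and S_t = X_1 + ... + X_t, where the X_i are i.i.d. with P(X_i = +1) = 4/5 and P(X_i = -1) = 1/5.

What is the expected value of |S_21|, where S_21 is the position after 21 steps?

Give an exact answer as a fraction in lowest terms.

Answer: 1201902947418621/95367431640625

Derivation:
S_21 takes values m ≡ 1 (mod 2) with |m| ≤ 21; P(S_21=m) = C(21,(21+m)/2) · (4/5)^((21+m)/2) · (1/5)^((21-m)/2).
Distribution: P(S=-21)=1/476837158203125, P(S=-19)=84/476837158203125, P(S=-17)=672/95367431640625, P(S=-15)=17024/95367431640625, P(S=-13)=306432/95367431640625, P(S=-11)=20837376/476837158203125, P(S=-9)=222265344/476837158203125, P(S=-7)=381026304/95367431640625, P(S=-5)=2667184128/95367431640625, P(S=-3)=15410397184/95367431640625, P(S=-1)=369849532416/476837158203125, P(S=1)=1479398129664/476837158203125, P(S=3)=986265419776/95367431640625, P(S=5)=2731196547072/95367431640625, P(S=7)=6242734964736/95367431640625, P(S=9)=58265526337536/476837158203125, P(S=11)=87398289506304/476837158203125, P(S=13)=20564303413248/95367431640625, P(S=15)=18279380811776/95367431640625, P(S=17)=11544872091648/95367431640625, P(S=19)=23089744183296/476837158203125, P(S=21)=4398046511104/476837158203125
E[|S_21|] = Σ_m |m|·P(S_21=m) = 1201902947418621/95367431640625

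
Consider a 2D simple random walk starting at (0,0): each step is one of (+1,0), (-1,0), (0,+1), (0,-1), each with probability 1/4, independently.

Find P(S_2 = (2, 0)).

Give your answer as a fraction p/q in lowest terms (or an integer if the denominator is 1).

Let h be the number of horizontal steps (so 2-h are vertical). To end at (2,0) need (h+2)/2 right-steps and ((2-h)+0)/2 up-steps.
Sum over h with 2 ≤ h ≤ 2, h ≡ 0 (mod 2), 2-h ≡ 0 (mod 2):
h=2: C(2,2)·C(2,2)·C(0,0) = 1·1·1 = 1
Total favorable: 1
Total paths: 4^2 = 16
P = 1/16 = 1/16

Answer: 1/16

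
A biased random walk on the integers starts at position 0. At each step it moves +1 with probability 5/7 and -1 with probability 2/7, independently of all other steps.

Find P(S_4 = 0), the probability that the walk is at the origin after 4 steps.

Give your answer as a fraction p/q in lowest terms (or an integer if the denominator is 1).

To be at 0 after 4 steps: need exactly 2 steps of +1 and 2 of -1.
Number of such sequences: C(4,2) = 6
Each has probability (5/7)^2 · (2/7)^2 = 100/2401
P = 6 · 100/2401 = 600/2401

Answer: 600/2401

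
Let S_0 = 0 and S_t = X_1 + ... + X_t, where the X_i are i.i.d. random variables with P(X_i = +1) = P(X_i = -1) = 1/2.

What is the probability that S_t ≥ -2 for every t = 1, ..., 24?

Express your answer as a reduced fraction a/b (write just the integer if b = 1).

Answer: 1924111/4194304

Derivation:
Let f(t,s) = #length-t paths at position s with S_1..S_t all ≥ -2.
f(t,s) = f(t-1,s-1) + f(t-1,s+1) for s ≥ -2; f(t,s) = 0 for s < -2.
t=0: f(0,0)=1
t=1: f(1,-1)=1 f(1,1)=1
t=2: f(2,-2)=1 f(2,0)=2 f(2,2)=1
t=3: f(3,-1)=3 f(3,1)=3 f(3,3)=1
t=4: f(4,-2)=3 f(4,0)=6 f(4,2)=4 f(4,4)=1
t=5: f(5,-1)=9 f(5,1)=10 f(5,3)=5 f(5,5)=1
t=6: f(6,-2)=9 f(6,0)=19 f(6,2)=15 f(6,4)=6 f(6,6)=1
t=7: f(7,-1)=28 f(7,1)=34 f(7,3)=21 f(7,5)=7 f(7,7)=1
t=8: f(8,-2)=28 f(8,0)=62 f(8,2)=55 f(8,4)=28 f(8,6)=8 f(8,8)=1
t=9: f(9,-1)=90 f(9,1)=117 f(9,3)=83 f(9,5)=36 f(9,7)=9 f(9,9)=1
t=10: f(10,-2)=90 f(10,0)=207 f(10,2)=200 f(10,4)=119 f(10,6)=45 f(10,8)=10 f(10,10)=1
t=11: f(11,-1)=297 f(11,1)=407 f(11,3)=319 f(11,5)=164 f(11,7)=55 f(11,9)=11 f(11,11)=1
t=12: f(12,-2)=297 f(12,0)=704 f(12,2)=726 f(12,4)=483 f(12,6)=219 f(12,8)=66 f(12,10)=12 f(12,12)=1
t=13: f(13,-1)=1001 f(13,1)=1430 f(13,3)=1209 f(13,5)=702 f(13,7)=285 f(13,9)=78 f(13,11)=13 f(13,13)=1
t=14: f(14,-2)=1001 f(14,0)=2431 f(14,2)=2639 f(14,4)=1911 f(14,6)=987 f(14,8)=363 f(14,10)=91 f(14,12)=14 f(14,14)=1
t=15: f(15,-1)=3432 f(15,1)=5070 f(15,3)=4550 f(15,5)=2898 f(15,7)=1350 f(15,9)=454 f(15,11)=105 f(15,13)=15 f(15,15)=1
t=16: f(16,-2)=3432 f(16,0)=8502 f(16,2)=9620 f(16,4)=7448 f(16,6)=4248 f(16,8)=1804 f(16,10)=559 f(16,12)=120 f(16,14)=16 f(16,16)=1
t=17: f(17,-1)=11934 f(17,1)=18122 f(17,3)=17068 f(17,5)=11696 f(17,7)=6052 f(17,9)=2363 f(17,11)=679 f(17,13)=136 f(17,15)=17 f(17,17)=1
t=18: f(18,-2)=11934 f(18,0)=30056 f(18,2)=35190 f(18,4)=28764 f(18,6)=17748 f(18,8)=8415 f(18,10)=3042 f(18,12)=815 f(18,14)=153 f(18,16)=18 f(18,18)=1
t=19: f(19,-1)=41990 f(19,1)=65246 f(19,3)=63954 f(19,5)=46512 f(19,7)=26163 f(19,9)=11457 f(19,11)=3857 f(19,13)=968 f(19,15)=171 f(19,17)=19 f(19,19)=1
t=20: f(20,-2)=41990 f(20,0)=107236 f(20,2)=129200 f(20,4)=110466 f(20,6)=72675 f(20,8)=37620 f(20,10)=15314 f(20,12)=4825 f(20,14)=1139 f(20,16)=190 f(20,18)=20 f(20,20)=1
t=21: f(21,-1)=149226 f(21,1)=236436 f(21,3)=239666 f(21,5)=183141 f(21,7)=110295 f(21,9)=52934 f(21,11)=20139 f(21,13)=5964 f(21,15)=1329 f(21,17)=210 f(21,19)=21 f(21,21)=1
t=22: f(22,-2)=149226 f(22,0)=385662 f(22,2)=476102 f(22,4)=422807 f(22,6)=293436 f(22,8)=163229 f(22,10)=73073 f(22,12)=26103 f(22,14)=7293 f(22,16)=1539 f(22,18)=231 f(22,20)=22 f(22,22)=1
t=23: f(23,-1)=534888 f(23,1)=861764 f(23,3)=898909 f(23,5)=716243 f(23,7)=456665 f(23,9)=236302 f(23,11)=99176 f(23,13)=33396 f(23,15)=8832 f(23,17)=1770 f(23,19)=253 f(23,21)=23 f(23,23)=1
t=24: f(24,-2)=534888 f(24,0)=1396652 f(24,2)=1760673 f(24,4)=1615152 f(24,6)=1172908 f(24,8)=692967 f(24,10)=335478 f(24,12)=132572 f(24,14)=42228 f(24,16)=10602 f(24,18)=2023 f(24,20)=276 f(24,22)=24 f(24,24)=1
Σ_s f(24,s) = 7696444
P = 7696444/16777216 = 1924111/4194304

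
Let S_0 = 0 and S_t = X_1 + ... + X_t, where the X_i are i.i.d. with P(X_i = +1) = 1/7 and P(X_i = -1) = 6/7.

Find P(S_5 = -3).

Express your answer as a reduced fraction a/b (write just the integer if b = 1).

To reach position -3 after 5 steps: need 1 step of +1 and 4 steps of -1.
Number of such sequences: C(5,1) = 5
Each has probability (1/7)^1 · (6/7)^4 = 1296/16807
P = 5 · 1296/16807 = 6480/16807

Answer: 6480/16807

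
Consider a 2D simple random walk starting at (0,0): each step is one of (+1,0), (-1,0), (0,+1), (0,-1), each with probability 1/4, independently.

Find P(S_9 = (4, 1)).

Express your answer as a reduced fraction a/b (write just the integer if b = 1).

Let h be the number of horizontal steps (so 9-h are vertical). To end at (4,1) need (h+4)/2 right-steps and ((9-h)+1)/2 up-steps.
Sum over h with 4 ≤ h ≤ 8, h ≡ 0 (mod 2), 9-h ≡ 1 (mod 2):
h=4: C(9,4)·C(4,4)·C(5,3) = 126·1·10 = 1260
h=6: C(9,6)·C(6,5)·C(3,2) = 84·6·3 = 1512
h=8: C(9,8)·C(8,6)·C(1,1) = 9·28·1 = 252
Total favorable: 3024
Total paths: 4^9 = 262144
P = 3024/262144 = 189/16384

Answer: 189/16384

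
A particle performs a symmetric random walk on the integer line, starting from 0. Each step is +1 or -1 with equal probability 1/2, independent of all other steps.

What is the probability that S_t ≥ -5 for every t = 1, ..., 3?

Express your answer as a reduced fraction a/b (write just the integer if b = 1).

Let f(t,s) = #length-t paths at position s with S_1..S_t all ≥ -5.
f(t,s) = f(t-1,s-1) + f(t-1,s+1) for s ≥ -5; f(t,s) = 0 for s < -5.
t=0: f(0,0)=1
t=1: f(1,-1)=1 f(1,1)=1
t=2: f(2,-2)=1 f(2,0)=2 f(2,2)=1
t=3: f(3,-3)=1 f(3,-1)=3 f(3,1)=3 f(3,3)=1
Σ_s f(3,s) = 8
P = 8/8 = 1

Answer: 1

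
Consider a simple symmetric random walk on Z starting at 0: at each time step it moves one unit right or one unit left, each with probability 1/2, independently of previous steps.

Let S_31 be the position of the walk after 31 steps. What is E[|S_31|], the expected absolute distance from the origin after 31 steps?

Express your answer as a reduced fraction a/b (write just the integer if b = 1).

Answer: 300540195/67108864

Derivation:
S_31 takes values m ≡ 1 (mod 2) with |m| ≤ 31; P(S_31=m) = C(31,(31+m)/2)/2^31.
Total paths: 2^31 = 2147483648
Distribution: P(S=-31)=1/2147483648, P(S=-29)=31/2147483648, P(S=-27)=465/2147483648, P(S=-25)=4495/2147483648, P(S=-23)=31465/2147483648, P(S=-21)=169911/2147483648, P(S=-19)=736281/2147483648, P(S=-17)=2629575/2147483648, P(S=-15)=7888725/2147483648, P(S=-13)=20160075/2147483648, P(S=-11)=44352165/2147483648, P(S=-9)=84672315/2147483648, P(S=-7)=141120525/2147483648, P(S=-5)=206253075/2147483648, P(S=-3)=265182525/2147483648, P(S=-1)=300540195/2147483648, P(S=1)=300540195/2147483648, P(S=3)=265182525/2147483648, P(S=5)=206253075/2147483648, P(S=7)=141120525/2147483648, P(S=9)=84672315/2147483648, P(S=11)=44352165/2147483648, P(S=13)=20160075/2147483648, P(S=15)=7888725/2147483648, P(S=17)=2629575/2147483648, P(S=19)=736281/2147483648, P(S=21)=169911/2147483648, P(S=23)=31465/2147483648, P(S=25)=4495/2147483648, P(S=27)=465/2147483648, P(S=29)=31/2147483648, P(S=31)=1/2147483648
E[|S_31|] = Σ_m |m|·P(S_31=m) = 9617286240/2147483648 = 300540195/67108864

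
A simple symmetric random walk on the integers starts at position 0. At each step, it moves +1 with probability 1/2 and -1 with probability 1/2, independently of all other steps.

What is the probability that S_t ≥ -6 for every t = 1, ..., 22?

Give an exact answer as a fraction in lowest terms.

Answer: 227069/262144

Derivation:
Let f(t,s) = #length-t paths at position s with S_1..S_t all ≥ -6.
f(t,s) = f(t-1,s-1) + f(t-1,s+1) for s ≥ -6; f(t,s) = 0 for s < -6.
t=0: f(0,0)=1
t=1: f(1,-1)=1 f(1,1)=1
t=2: f(2,-2)=1 f(2,0)=2 f(2,2)=1
t=3: f(3,-3)=1 f(3,-1)=3 f(3,1)=3 f(3,3)=1
t=4: f(4,-4)=1 f(4,-2)=4 f(4,0)=6 f(4,2)=4 f(4,4)=1
t=5: f(5,-5)=1 f(5,-3)=5 f(5,-1)=10 f(5,1)=10 f(5,3)=5 f(5,5)=1
t=6: f(6,-6)=1 f(6,-4)=6 f(6,-2)=15 f(6,0)=20 f(6,2)=15 f(6,4)=6 f(6,6)=1
t=7: f(7,-5)=7 f(7,-3)=21 f(7,-1)=35 f(7,1)=35 f(7,3)=21 f(7,5)=7 f(7,7)=1
t=8: f(8,-6)=7 f(8,-4)=28 f(8,-2)=56 f(8,0)=70 f(8,2)=56 f(8,4)=28 f(8,6)=8 f(8,8)=1
t=9: f(9,-5)=35 f(9,-3)=84 f(9,-1)=126 f(9,1)=126 f(9,3)=84 f(9,5)=36 f(9,7)=9 f(9,9)=1
t=10: f(10,-6)=35 f(10,-4)=119 f(10,-2)=210 f(10,0)=252 f(10,2)=210 f(10,4)=120 f(10,6)=45 f(10,8)=10 f(10,10)=1
t=11: f(11,-5)=154 f(11,-3)=329 f(11,-1)=462 f(11,1)=462 f(11,3)=330 f(11,5)=165 f(11,7)=55 f(11,9)=11 f(11,11)=1
t=12: f(12,-6)=154 f(12,-4)=483 f(12,-2)=791 f(12,0)=924 f(12,2)=792 f(12,4)=495 f(12,6)=220 f(12,8)=66 f(12,10)=12 f(12,12)=1
t=13: f(13,-5)=637 f(13,-3)=1274 f(13,-1)=1715 f(13,1)=1716 f(13,3)=1287 f(13,5)=715 f(13,7)=286 f(13,9)=78 f(13,11)=13 f(13,13)=1
t=14: f(14,-6)=637 f(14,-4)=1911 f(14,-2)=2989 f(14,0)=3431 f(14,2)=3003 f(14,4)=2002 f(14,6)=1001 f(14,8)=364 f(14,10)=91 f(14,12)=14 f(14,14)=1
t=15: f(15,-5)=2548 f(15,-3)=4900 f(15,-1)=6420 f(15,1)=6434 f(15,3)=5005 f(15,5)=3003 f(15,7)=1365 f(15,9)=455 f(15,11)=105 f(15,13)=15 f(15,15)=1
t=16: f(16,-6)=2548 f(16,-4)=7448 f(16,-2)=11320 f(16,0)=12854 f(16,2)=11439 f(16,4)=8008 f(16,6)=4368 f(16,8)=1820 f(16,10)=560 f(16,12)=120 f(16,14)=16 f(16,16)=1
t=17: f(17,-5)=9996 f(17,-3)=18768 f(17,-1)=24174 f(17,1)=24293 f(17,3)=19447 f(17,5)=12376 f(17,7)=6188 f(17,9)=2380 f(17,11)=680 f(17,13)=136 f(17,15)=17 f(17,17)=1
t=18: f(18,-6)=9996 f(18,-4)=28764 f(18,-2)=42942 f(18,0)=48467 f(18,2)=43740 f(18,4)=31823 f(18,6)=18564 f(18,8)=8568 f(18,10)=3060 f(18,12)=816 f(18,14)=153 f(18,16)=18 f(18,18)=1
t=19: f(19,-5)=38760 f(19,-3)=71706 f(19,-1)=91409 f(19,1)=92207 f(19,3)=75563 f(19,5)=50387 f(19,7)=27132 f(19,9)=11628 f(19,11)=3876 f(19,13)=969 f(19,15)=171 f(19,17)=19 f(19,19)=1
t=20: f(20,-6)=38760 f(20,-4)=110466 f(20,-2)=163115 f(20,0)=183616 f(20,2)=167770 f(20,4)=125950 f(20,6)=77519 f(20,8)=38760 f(20,10)=15504 f(20,12)=4845 f(20,14)=1140 f(20,16)=190 f(20,18)=20 f(20,20)=1
t=21: f(21,-5)=149226 f(21,-3)=273581 f(21,-1)=346731 f(21,1)=351386 f(21,3)=293720 f(21,5)=203469 f(21,7)=116279 f(21,9)=54264 f(21,11)=20349 f(21,13)=5985 f(21,15)=1330 f(21,17)=210 f(21,19)=21 f(21,21)=1
t=22: f(22,-6)=149226 f(22,-4)=422807 f(22,-2)=620312 f(22,0)=698117 f(22,2)=645106 f(22,4)=497189 f(22,6)=319748 f(22,8)=170543 f(22,10)=74613 f(22,12)=26334 f(22,14)=7315 f(22,16)=1540 f(22,18)=231 f(22,20)=22 f(22,22)=1
Σ_s f(22,s) = 3633104
P = 3633104/4194304 = 227069/262144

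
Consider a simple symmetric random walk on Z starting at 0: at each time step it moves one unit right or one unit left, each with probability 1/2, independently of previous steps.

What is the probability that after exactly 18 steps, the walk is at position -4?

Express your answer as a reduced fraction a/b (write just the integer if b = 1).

To reach position -4 after 18 steps: need 7 steps of +1 and 11 of -1.
Favorable paths: C(18,7) = 31824
Total paths: 2^18 = 262144
P = 31824/262144 = 1989/16384

Answer: 1989/16384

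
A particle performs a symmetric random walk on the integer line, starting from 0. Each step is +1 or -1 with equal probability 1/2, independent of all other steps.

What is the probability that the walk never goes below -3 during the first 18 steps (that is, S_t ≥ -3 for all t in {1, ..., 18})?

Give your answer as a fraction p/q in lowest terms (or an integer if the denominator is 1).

Let f(t,s) = #length-t paths at position s with S_1..S_t all ≥ -3.
f(t,s) = f(t-1,s-1) + f(t-1,s+1) for s ≥ -3; f(t,s) = 0 for s < -3.
t=0: f(0,0)=1
t=1: f(1,-1)=1 f(1,1)=1
t=2: f(2,-2)=1 f(2,0)=2 f(2,2)=1
t=3: f(3,-3)=1 f(3,-1)=3 f(3,1)=3 f(3,3)=1
t=4: f(4,-2)=4 f(4,0)=6 f(4,2)=4 f(4,4)=1
t=5: f(5,-3)=4 f(5,-1)=10 f(5,1)=10 f(5,3)=5 f(5,5)=1
t=6: f(6,-2)=14 f(6,0)=20 f(6,2)=15 f(6,4)=6 f(6,6)=1
t=7: f(7,-3)=14 f(7,-1)=34 f(7,1)=35 f(7,3)=21 f(7,5)=7 f(7,7)=1
t=8: f(8,-2)=48 f(8,0)=69 f(8,2)=56 f(8,4)=28 f(8,6)=8 f(8,8)=1
t=9: f(9,-3)=48 f(9,-1)=117 f(9,1)=125 f(9,3)=84 f(9,5)=36 f(9,7)=9 f(9,9)=1
t=10: f(10,-2)=165 f(10,0)=242 f(10,2)=209 f(10,4)=120 f(10,6)=45 f(10,8)=10 f(10,10)=1
t=11: f(11,-3)=165 f(11,-1)=407 f(11,1)=451 f(11,3)=329 f(11,5)=165 f(11,7)=55 f(11,9)=11 f(11,11)=1
t=12: f(12,-2)=572 f(12,0)=858 f(12,2)=780 f(12,4)=494 f(12,6)=220 f(12,8)=66 f(12,10)=12 f(12,12)=1
t=13: f(13,-3)=572 f(13,-1)=1430 f(13,1)=1638 f(13,3)=1274 f(13,5)=714 f(13,7)=286 f(13,9)=78 f(13,11)=13 f(13,13)=1
t=14: f(14,-2)=2002 f(14,0)=3068 f(14,2)=2912 f(14,4)=1988 f(14,6)=1000 f(14,8)=364 f(14,10)=91 f(14,12)=14 f(14,14)=1
t=15: f(15,-3)=2002 f(15,-1)=5070 f(15,1)=5980 f(15,3)=4900 f(15,5)=2988 f(15,7)=1364 f(15,9)=455 f(15,11)=105 f(15,13)=15 f(15,15)=1
t=16: f(16,-2)=7072 f(16,0)=11050 f(16,2)=10880 f(16,4)=7888 f(16,6)=4352 f(16,8)=1819 f(16,10)=560 f(16,12)=120 f(16,14)=16 f(16,16)=1
t=17: f(17,-3)=7072 f(17,-1)=18122 f(17,1)=21930 f(17,3)=18768 f(17,5)=12240 f(17,7)=6171 f(17,9)=2379 f(17,11)=680 f(17,13)=136 f(17,15)=17 f(17,17)=1
t=18: f(18,-2)=25194 f(18,0)=40052 f(18,2)=40698 f(18,4)=31008 f(18,6)=18411 f(18,8)=8550 f(18,10)=3059 f(18,12)=816 f(18,14)=153 f(18,16)=18 f(18,18)=1
Σ_s f(18,s) = 167960
P = 167960/262144 = 20995/32768

Answer: 20995/32768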